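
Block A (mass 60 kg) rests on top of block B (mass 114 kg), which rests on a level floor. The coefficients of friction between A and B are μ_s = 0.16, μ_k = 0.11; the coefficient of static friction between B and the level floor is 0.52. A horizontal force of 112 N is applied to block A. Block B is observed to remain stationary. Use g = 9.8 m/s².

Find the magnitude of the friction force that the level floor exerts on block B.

Between the blocks, N₁ = m_A g = 588 N.
Maximum static friction on A from B: μ_s N₁ = 0.16×588 = 94.08 N.
P = 112 N exceeds that limit, so A slips over B and the interface friction becomes kinetic: f₁ = μ_k N₁ = 0.11×588 = 64.7 N.
By Newton's third law B feels 64.7 N forward from A. With B stationary, the floor's static friction on B balances it: f₂ = 64.7 N (well within μ_s(m_A+m_B)g = 886.7 N).

f ≈ 64.7 N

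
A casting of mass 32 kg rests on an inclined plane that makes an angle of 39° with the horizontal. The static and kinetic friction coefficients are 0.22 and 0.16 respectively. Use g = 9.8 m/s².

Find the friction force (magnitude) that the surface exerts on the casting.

Perpendicular to the surface, N = m g cos θ = 32·9.8·cos 39° = 243.7 N.
Along the slope the weight component is m g sin θ = 197.4 N; friction must supply exactly this, acting up-slope.
The static-friction ceiling is μ_s N = 0.22 × 243.7 = 53.62 N.
|197.4| exceeds 53.62 N, so the casting slips down-slope; friction is kinetic, f = μ_k N = 0.16×243.7 = 39 N.

f ≈ 39 N (up the incline)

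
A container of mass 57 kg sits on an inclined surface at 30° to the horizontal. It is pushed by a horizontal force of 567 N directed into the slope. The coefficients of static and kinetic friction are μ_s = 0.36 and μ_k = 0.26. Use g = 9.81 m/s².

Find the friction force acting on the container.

The horizontal push has a component P sin θ into the surface, so N = m g cos θ + P sin θ = 484.3 + 283.5 = 767.8 N.
Along the incline, the net driving force (taking up-slope positive) is P cos θ − m g sin θ = 491 − 279.6 = 211.5 N, so equilibrium requires friction f = -211.5 N (down-slope).
The limit of static friction is μ_s N = 276.4 N.
Since 211.5 N is within the 276.4 N limit, the container stays put and friction is exactly 211 N.

f ≈ 211 N (down the incline)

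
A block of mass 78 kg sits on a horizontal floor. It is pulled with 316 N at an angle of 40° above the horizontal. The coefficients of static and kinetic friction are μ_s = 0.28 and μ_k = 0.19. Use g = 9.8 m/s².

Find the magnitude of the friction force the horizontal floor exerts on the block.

N = m g − P sin α = 764.4 − 316×sin 40° = 561.3 N.
The horizontal driving force is P cos α = 242.1 N, so equilibrium needs friction f = 242.1 N.
μ_s N = 0.28 × 561.3 = 157.2 N.
The required friction exceeds μ_s N, so the block moves and f = μ_k N = 107 N.

f ≈ 107 N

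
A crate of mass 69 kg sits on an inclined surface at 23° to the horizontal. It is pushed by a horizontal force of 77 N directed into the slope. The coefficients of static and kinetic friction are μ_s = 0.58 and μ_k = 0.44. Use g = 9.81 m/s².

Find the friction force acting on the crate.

f ≈ 194 N (up the incline)

Normal direction: N = m g cos θ + P sin θ = 653.2 N.
Parallel to the incline: P cos θ − m g sin θ = 70.88 − 264.5 = -193.6 N; the friction needed to balance this is 193.6 N acting up the slope.
Maximum static friction: μ_s N = 0.58 × 653.2 = 378.8 N.
|f_req| = 193.6 ≤ 378.8 N → the crate is in equilibrium; friction equals the required value.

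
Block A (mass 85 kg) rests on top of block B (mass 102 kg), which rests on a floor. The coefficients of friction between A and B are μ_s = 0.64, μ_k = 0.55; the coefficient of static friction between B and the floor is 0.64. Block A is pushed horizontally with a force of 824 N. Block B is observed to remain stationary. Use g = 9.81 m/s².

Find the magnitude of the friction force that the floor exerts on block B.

f ≈ 459 N

The normal force B exerts on A is simply A's weight, N₁ = 833.9 N.
Maximum static friction on A from B: μ_s N₁ = 0.64×833.9 = 533.7 N.
Since P = 824 N > 533.7 N, A slides on B; the A–B friction is kinetic: f₁ = μ_k N₁ = 0.55×833.9 = 459 N.
By Newton's third law B feels 459 N forward from A. With B stationary, the floor's static friction on B balances it: f₂ = 459 N (well within μ_s(m_A+m_B)g = 1174 N).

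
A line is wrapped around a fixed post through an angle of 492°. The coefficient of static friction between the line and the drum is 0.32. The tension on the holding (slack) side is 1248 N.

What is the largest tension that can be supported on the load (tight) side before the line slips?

At impending slip the capstan equation gives T₂/T₁ = e^{μβ} with β in radians.
β = 492° × π/180 = 8.587 rad.
e^{μβ} = e^{0.32×8.587} = 15.61.
T₂ = T₁ · e^{μβ} = 1248 × 15.61 = 19500 N.

T_max ≈ 19500 N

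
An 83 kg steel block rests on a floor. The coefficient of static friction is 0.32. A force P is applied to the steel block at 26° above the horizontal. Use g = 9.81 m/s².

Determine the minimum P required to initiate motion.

P ≈ 251 N

N = m g − P sin α (the pull lifts the steel block).
At impending slip, P cos α = μ_s N = μ_s (m g − P sin α).
Solving: P (cos α + μ_s sin α) = μ_s m g → P = 0.32×814/(cos 26° + 0.32 sin 26°) = 261/1.039 = 251 N.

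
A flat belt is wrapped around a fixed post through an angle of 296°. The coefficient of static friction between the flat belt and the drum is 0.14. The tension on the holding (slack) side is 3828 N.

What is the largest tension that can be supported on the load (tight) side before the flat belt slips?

T_max ≈ 7890 N

At impending slip the capstan equation gives T₂/T₁ = e^{μβ} with β in radians.
β = 296° × π/180 = 5.166 rad.
e^{μβ} = e^{0.14×5.166} = 2.061.
T₂ = T₁ · e^{μβ} = 3828 × 2.061 = 7890 N.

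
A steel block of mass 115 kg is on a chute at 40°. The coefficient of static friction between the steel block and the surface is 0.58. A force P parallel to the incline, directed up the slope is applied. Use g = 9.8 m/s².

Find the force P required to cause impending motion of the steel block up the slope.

P ≈ 1230 N

At impending motion up the slope, friction acts down-slope at its limit: f = μ_s N.
P is parallel to the surface, so N = m g cos θ = 863 N.
Along the incline: P = m g sin θ + μ_s N = 724 + 0.58×863 = 1230 N.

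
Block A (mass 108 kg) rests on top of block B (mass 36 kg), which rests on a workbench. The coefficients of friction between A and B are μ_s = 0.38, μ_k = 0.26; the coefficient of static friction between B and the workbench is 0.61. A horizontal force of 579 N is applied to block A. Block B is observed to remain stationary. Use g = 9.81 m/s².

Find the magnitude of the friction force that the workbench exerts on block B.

f ≈ 275 N

Normal force at the A–B interface: N₁ = m_A g = 1059 N.
So the A–B interface can sustain at most μ_s N₁ = 402.6 N of static friction.
P = 579 N exceeds that limit, so A slips over B and the interface friction becomes kinetic: f₁ = μ_k N₁ = 0.26×1059 = 275 N.
By Newton's third law B feels 275 N forward from A. With B stationary, the floor's static friction on B balances it: f₂ = 275 N (well within μ_s(m_A+m_B)g = 861.7 N).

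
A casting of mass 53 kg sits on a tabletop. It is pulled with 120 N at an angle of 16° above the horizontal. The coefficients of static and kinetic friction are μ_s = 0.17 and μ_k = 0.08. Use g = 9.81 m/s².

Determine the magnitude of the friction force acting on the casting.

N = m g − P sin α = 519.9 − 120×sin 16° = 486.9 N.
Horizontally, friction must balance P cos α = 115.4 N.
μ_s N = 0.17 × 486.9 = 82.77 N.
115.4 > 82.77 N → the casting slides; f = μ_k N = 0.08×486.9 = 38.9 N.

f ≈ 38.9 N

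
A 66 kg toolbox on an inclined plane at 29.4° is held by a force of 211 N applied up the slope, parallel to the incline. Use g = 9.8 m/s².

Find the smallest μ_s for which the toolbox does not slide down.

μ_s,min ≈ 0.189

N = m g cos θ = 563.5 N.
Friction must make up the shortfall along the incline: f = m g sin θ − P = 317.5 − 211 = 106.5 N.
At the threshold f = μ_s N, so μ_s,min = 106.5/563.5 = 0.189.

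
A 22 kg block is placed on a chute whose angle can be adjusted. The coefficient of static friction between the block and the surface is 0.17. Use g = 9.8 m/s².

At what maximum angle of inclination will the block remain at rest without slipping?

θ_max ≈ 9.65°

At the slip threshold, m g sin θ = μ_s · m g cos θ, so tan θ = μ_s.
θ_max = arctan(0.17) = 9.65°.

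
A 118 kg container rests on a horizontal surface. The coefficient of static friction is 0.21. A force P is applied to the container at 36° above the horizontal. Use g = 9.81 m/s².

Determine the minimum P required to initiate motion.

P ≈ 261 N

N = m g − P sin α (the pull lifts the container).
At impending slip, P cos α = μ_s N = μ_s (m g − P sin α).
Solving: P (cos α + μ_s sin α) = μ_s m g → P = 0.21×1160/(cos 36° + 0.21 sin 36°) = 243/0.9325 = 261 N.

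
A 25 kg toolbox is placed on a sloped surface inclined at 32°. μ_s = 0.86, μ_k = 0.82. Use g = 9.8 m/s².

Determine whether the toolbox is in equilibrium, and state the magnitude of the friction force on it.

f ≈ 130 N

N = m g cos θ = 208 N.
Down-slope weight component: m g sin θ = 130 N.
μ_s N = 179 N.
130 ≤ 179 N, so it stays put; friction = 130 N.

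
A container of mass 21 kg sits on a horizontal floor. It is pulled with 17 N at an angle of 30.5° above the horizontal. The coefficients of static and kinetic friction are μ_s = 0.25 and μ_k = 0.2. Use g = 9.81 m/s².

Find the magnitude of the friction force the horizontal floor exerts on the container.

f ≈ 14.6 N

N = m g − P sin α = 206 − 17×sin 30.5° = 197.4 N.
For equilibrium, f = P cos α = 17×cos 30.5° = 14.65 N.
The static-friction limit is μ_s N = 49.35 N.
14.65 ≤ 49.35 N → static; friction equals the required 14.6 N.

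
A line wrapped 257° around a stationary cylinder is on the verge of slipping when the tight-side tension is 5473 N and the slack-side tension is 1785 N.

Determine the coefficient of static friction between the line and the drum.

μ ≈ 0.25

T₂/T₁ = e^{μβ} → μ = ln(T₂/T₁)/β.
β = 257° = 4.485 rad.
μ = ln(5473/1785)/4.485 = ln(3.066)/4.485 = 0.25.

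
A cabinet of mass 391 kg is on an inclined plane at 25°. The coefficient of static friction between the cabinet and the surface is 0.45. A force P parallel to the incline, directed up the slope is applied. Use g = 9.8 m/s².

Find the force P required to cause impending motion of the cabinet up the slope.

At impending motion up the slope, friction acts down-slope at its limit: f = μ_s N.
P is parallel to the surface, so N = m g cos θ = 3470 N.
Along the incline: P = m g sin θ + μ_s N = 1620 + 0.45×3470 = 3180 N.

P ≈ 3180 N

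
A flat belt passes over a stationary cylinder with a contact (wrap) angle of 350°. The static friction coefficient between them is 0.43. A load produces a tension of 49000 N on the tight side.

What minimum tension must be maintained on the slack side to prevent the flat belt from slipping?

T_min ≈ 3540 N

Capstan equation at impending slip: T_tight/T_slack = e^{μβ}.
β = 350° = 6.109 rad; e^{μβ} = e^{0.43×6.109} = 13.83.
T_slack = T_tight / e^{μβ} = 49000 / 13.83 = 3540 N.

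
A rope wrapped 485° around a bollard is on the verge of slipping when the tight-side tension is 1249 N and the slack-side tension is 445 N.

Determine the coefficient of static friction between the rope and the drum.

μ ≈ 0.122

T₂/T₁ = e^{μβ} → μ = ln(T₂/T₁)/β.
β = 485° = 8.465 rad.
μ = ln(1249/445)/8.465 = ln(2.807)/8.465 = 0.122.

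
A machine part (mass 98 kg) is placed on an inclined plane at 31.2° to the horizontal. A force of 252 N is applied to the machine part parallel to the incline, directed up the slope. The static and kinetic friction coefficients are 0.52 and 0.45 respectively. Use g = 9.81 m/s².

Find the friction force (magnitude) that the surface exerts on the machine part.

Perpendicular to the surface, N = m g cos θ = 98·9.81·cos 31.2° = 822.3 N.
The friction needed for equilibrium is m g sin θ − P = 498 − 252 = 246 N, measured positive up-slope.
The static-friction ceiling is μ_s N = 0.52 × 822.3 = 427.6 N.
Since |246| ≤ 427.6 N, the machine part remains in static equilibrium and friction takes exactly the required value.

f ≈ 246 N (up the incline)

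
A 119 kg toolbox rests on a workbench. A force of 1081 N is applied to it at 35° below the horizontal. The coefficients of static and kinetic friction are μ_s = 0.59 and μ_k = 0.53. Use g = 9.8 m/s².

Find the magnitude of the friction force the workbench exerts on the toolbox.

N = m g + P sin α = 1166 + 1081×sin 35° = 1786 N.
The horizontal driving force is P cos α = 885.5 N, so equilibrium needs friction f = 885.5 N.
μ_s N = 0.59 × 1786 = 1054 N.
885.5 ≤ 1054 N → static; friction equals the required 886 N.

f ≈ 886 N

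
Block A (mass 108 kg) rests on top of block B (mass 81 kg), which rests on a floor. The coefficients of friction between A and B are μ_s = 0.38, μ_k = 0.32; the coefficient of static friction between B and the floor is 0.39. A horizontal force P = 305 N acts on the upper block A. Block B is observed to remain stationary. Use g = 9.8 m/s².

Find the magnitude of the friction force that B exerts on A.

f ≈ 305 N

Between the blocks, N₁ = m_A g = 1058 N.
So the A–B interface can sustain at most μ_s N₁ = 402.2 N of static friction.
P = 305 N is within that limit, so A and B move together (both at rest); the A–B friction is simply f₁ = P = 305 N.
B experiences an equal 305 N forward from A (third law). B is in equilibrium, so the floor supplies f₂ = 305 N of static friction (limit μ_s(m_A+m_B)g = 722.4 N, not exceeded).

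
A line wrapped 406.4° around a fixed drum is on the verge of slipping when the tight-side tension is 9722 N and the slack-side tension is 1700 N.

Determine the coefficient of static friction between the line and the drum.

μ ≈ 0.246

T₂/T₁ = e^{μβ} → μ = ln(T₂/T₁)/β.
β = 406.4° = 7.093 rad.
μ = ln(9722/1700)/7.093 = ln(5.719)/7.093 = 0.246.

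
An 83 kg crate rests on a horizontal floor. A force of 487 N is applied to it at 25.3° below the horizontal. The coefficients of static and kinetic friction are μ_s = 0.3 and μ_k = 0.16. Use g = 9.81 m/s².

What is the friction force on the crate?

The vertical component of P adds to the normal force: N = m g + P sin α = 814.2 + 208.1 = 1022 N.
Horizontally, friction must balance P cos α = 440.3 N.
μ_s N = 0.3 × 1022 = 306.7 N.
The required friction exceeds μ_s N, so the crate moves and f = μ_k N = 164 N.

f ≈ 164 N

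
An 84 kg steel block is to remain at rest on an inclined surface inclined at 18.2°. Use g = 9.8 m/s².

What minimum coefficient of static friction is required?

At the slip threshold m g sin θ = μ_s m g cos θ, so μ_s,min = tan θ.
μ_s,min = tan 18.2° = 0.329.

μ_s,min ≈ 0.329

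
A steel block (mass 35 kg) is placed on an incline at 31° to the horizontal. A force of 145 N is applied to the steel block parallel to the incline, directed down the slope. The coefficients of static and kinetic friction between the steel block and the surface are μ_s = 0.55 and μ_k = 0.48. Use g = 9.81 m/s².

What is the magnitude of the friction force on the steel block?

Normal force: N = m g cos θ = 35 × 9.81 × cos 31° = 294.3 N.
For equilibrium along the incline the friction force must supply f = m g sin θ + P = 176.8 + 145 = 321.8 N (positive meaning up-slope).
Static friction can supply at most μ_s N = 161.9 N.
|321.8| exceeds 161.9 N, so the steel block slips down-slope; friction is kinetic, f = μ_k N = 0.48×294.3 = 141 N.

f ≈ 141 N (up the incline)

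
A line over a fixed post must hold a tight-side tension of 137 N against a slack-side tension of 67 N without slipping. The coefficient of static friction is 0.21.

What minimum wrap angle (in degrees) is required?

T₂/T₁ = e^{μβ} → β = ln(T₂/T₁)/μ.
β = ln(137/67)/0.21 = 0.7153/0.21 = 3.406 rad.
In degrees: β = 3.406 × 180/π = 195°.

β_min ≈ 195°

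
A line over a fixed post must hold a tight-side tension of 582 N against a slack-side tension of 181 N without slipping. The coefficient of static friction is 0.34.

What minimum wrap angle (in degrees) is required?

T₂/T₁ = e^{μβ} → β = ln(T₂/T₁)/μ.
β = ln(582/181)/0.34 = 1.168/0.34 = 3.435 rad.
In degrees: β = 3.435 × 180/π = 197°.

β_min ≈ 197°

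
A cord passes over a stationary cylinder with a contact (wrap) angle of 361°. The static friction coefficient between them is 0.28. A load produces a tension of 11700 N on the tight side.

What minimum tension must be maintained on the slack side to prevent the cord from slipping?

Capstan equation at impending slip: T_tight/T_slack = e^{μβ}.
β = 361° = 6.301 rad; e^{μβ} = e^{0.28×6.301} = 5.837.
T_slack = T_tight / e^{μβ} = 11700 / 5.837 = 2000 N.

T_min ≈ 2000 N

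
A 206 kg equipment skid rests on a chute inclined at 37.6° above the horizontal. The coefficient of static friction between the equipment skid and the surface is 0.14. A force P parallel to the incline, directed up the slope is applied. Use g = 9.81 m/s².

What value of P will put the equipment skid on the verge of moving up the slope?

At impending motion up the slope, friction acts down-slope at its limit: f = μ_s N.
P is parallel to the surface, so N = m g cos θ = 1600 N.
Along the incline: P = m g sin θ + μ_s N = 1230 + 0.14×1600 = 1460 N.

P ≈ 1460 N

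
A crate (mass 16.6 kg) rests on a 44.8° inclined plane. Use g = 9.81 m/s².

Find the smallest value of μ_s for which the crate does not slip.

μ_s,min ≈ 0.993

At the slip threshold m g sin θ = μ_s m g cos θ, so μ_s,min = tan θ.
μ_s,min = tan 44.8° = 0.993.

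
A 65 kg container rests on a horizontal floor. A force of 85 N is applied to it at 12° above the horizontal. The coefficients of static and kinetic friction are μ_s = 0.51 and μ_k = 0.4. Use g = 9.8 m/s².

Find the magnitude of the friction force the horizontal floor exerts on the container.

The vertical component of P reduces the normal force: N = m g − P sin α = 637 − 17.67 = 619.3 N.
Horizontally, friction must balance P cos α = 83.14 N.
The static-friction limit is μ_s N = 315.9 N.
83.14 ≤ 315.9 N → static; friction equals the required 83.1 N.

f ≈ 83.1 N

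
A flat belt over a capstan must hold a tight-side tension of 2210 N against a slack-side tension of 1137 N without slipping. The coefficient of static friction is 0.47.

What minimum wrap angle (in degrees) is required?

β_min ≈ 81°

T₂/T₁ = e^{μβ} → β = ln(T₂/T₁)/μ.
β = ln(2210/1137)/0.47 = 0.6646/0.47 = 1.414 rad.
In degrees: β = 1.414 × 180/π = 81°.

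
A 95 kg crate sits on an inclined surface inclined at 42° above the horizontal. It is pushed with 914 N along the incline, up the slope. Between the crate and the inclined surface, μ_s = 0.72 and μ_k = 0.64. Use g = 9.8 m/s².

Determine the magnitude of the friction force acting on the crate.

f ≈ 291 N (down the incline)

Normal force: N = m g cos θ = 95 × 9.8 × cos 42° = 691.9 N.
Parallel to the incline, ΣF = 0 gives f = m g sin θ − P = 623 − 914 = -291 N (up-slope positive).
The static-friction ceiling is μ_s N = 0.72 × 691.9 = 498.1 N.
Since |-291| ≤ 498.1 N, the crate remains in static equilibrium and friction takes exactly the required value.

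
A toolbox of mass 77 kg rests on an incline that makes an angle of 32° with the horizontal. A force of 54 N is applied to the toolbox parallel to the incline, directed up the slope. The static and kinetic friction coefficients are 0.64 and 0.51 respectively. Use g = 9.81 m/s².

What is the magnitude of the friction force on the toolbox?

Perpendicular to the surface, N = m g cos θ = 77·9.81·cos 32° = 640.6 N.
The friction needed for equilibrium is m g sin θ − P = 400.3 − 54 = 346.3 N, measured positive up-slope.
The static-friction ceiling is μ_s N = 0.64 × 640.6 = 410 N.
Since |346.3| ≤ 410 N, the toolbox remains in static equilibrium and friction takes exactly the required value.

f ≈ 346 N (up the incline)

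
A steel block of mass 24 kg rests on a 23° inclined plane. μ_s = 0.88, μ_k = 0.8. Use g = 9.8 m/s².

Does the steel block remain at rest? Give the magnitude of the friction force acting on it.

N = m g cos θ = 217 N.
Down-slope weight component: m g sin θ = 91.9 N.
μ_s N = 191 N.
91.9 ≤ 191 N, so it stays put; friction = 91.9 N.

f ≈ 91.9 N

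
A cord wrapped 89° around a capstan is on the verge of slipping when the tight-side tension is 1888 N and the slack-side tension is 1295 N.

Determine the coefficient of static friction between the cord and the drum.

μ ≈ 0.243

T₂/T₁ = e^{μβ} → μ = ln(T₂/T₁)/β.
β = 89° = 1.553 rad.
μ = ln(1888/1295)/1.553 = ln(1.458)/1.553 = 0.243.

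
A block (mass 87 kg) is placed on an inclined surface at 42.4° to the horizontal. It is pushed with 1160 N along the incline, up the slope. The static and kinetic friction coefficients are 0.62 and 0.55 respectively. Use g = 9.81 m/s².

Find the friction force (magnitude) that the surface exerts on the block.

Normal force: N = m g cos θ = 87 × 9.81 × cos 42.4° = 630.2 N.
The friction needed for equilibrium is m g sin θ − P = 575.5 − 1160 = -584.5 N, measured positive up-slope.
The static-friction ceiling is μ_s N = 0.62 × 630.2 = 390.8 N.
|-584.5| exceeds 390.8 N, so the block slips up-slope; friction is kinetic, f = μ_k N = 0.55×630.2 = 347 N.

f ≈ 347 N (down the incline)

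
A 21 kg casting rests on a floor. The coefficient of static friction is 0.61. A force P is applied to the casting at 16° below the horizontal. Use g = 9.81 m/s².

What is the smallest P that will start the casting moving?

N = m g + P sin α (the push presses the casting into the floor).
At impending slip, P cos α = μ_s N = μ_s (m g + P sin α).
Solving: P (cos α − μ_s sin α) = μ_s m g → P = 0.61×206/(cos 16° − 0.61 sin 16°) = 126/0.7931 = 158 N.

P ≈ 158 N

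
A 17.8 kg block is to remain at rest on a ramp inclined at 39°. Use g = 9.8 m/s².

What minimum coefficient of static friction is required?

μ_s,min ≈ 0.81

At the slip threshold m g sin θ = μ_s m g cos θ, so μ_s,min = tan θ.
μ_s,min = tan 39° = 0.81.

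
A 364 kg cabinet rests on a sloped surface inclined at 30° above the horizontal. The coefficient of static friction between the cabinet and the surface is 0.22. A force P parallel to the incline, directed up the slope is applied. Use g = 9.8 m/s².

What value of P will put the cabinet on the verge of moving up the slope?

P ≈ 2460 N

At impending motion up the slope, friction acts down-slope at its limit: f = μ_s N.
P is parallel to the surface, so N = m g cos θ = 3090 N.
Along the incline: P = m g sin θ + μ_s N = 1780 + 0.22×3090 = 2460 N.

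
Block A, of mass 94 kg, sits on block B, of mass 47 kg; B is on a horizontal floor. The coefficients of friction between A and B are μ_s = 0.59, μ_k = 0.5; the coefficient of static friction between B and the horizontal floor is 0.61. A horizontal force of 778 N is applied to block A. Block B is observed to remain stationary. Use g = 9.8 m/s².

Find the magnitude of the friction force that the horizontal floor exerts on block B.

f ≈ 461 N

Normal force at the A–B interface: N₁ = m_A g = 921.2 N.
So the A–B interface can sustain at most μ_s N₁ = 543.5 N of static friction.
Since P = 778 N > 543.5 N, A slides on B; the A–B friction is kinetic: f₁ = μ_k N₁ = 0.5×921.2 = 461 N.
By Newton's third law B feels 461 N forward from A. With B stationary, the floor's static friction on B balances it: f₂ = 461 N (well within μ_s(m_A+m_B)g = 842.9 N).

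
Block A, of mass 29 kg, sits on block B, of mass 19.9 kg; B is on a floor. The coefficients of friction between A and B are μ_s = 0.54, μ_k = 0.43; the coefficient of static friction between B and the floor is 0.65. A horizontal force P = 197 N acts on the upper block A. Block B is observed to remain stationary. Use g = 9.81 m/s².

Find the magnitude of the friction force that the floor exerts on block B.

f ≈ 122 N

Normal force at the A–B interface: N₁ = m_A g = 284.5 N.
So the A–B interface can sustain at most μ_s N₁ = 153.6 N of static friction.
P = 197 N exceeds that limit, so A slips over B and the interface friction becomes kinetic: f₁ = μ_k N₁ = 0.43×284.5 = 122 N.
B experiences an equal 122 N forward from A (third law). B is in equilibrium, so the floor supplies f₂ = 122 N of static friction (limit μ_s(m_A+m_B)g = 311.8 N, not exceeded).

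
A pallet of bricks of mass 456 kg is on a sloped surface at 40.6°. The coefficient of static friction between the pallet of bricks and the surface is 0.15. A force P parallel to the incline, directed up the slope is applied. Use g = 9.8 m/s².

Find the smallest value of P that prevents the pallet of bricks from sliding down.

The pallet of bricks tends to slide down (tan θ > μ_s), so at the point of impending slip friction acts up-slope at its limit: f = μ_s N.
P is parallel to the surface, so N = m g cos θ = 3390 N.
Along the incline: P + μ_s N = m g sin θ, so P = 2910 − 0.15×3390 = 2400 N.

P_min ≈ 2400 N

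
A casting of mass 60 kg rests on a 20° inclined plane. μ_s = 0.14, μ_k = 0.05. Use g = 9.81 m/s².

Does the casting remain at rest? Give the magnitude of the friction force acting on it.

N = m g cos θ = 553 N.
Down-slope weight component: m g sin θ = 201 N.
μ_s N = 77.4 N.
201 > 77.4 N, so it slides; kinetic friction f = μ_k N = 0.05×553 = 27.7 N.

f ≈ 27.7 N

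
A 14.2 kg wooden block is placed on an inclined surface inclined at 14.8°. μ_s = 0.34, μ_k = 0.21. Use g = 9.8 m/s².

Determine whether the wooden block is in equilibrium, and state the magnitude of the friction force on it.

f ≈ 35.5 N

N = m g cos θ = 135 N.
Down-slope weight component: m g sin θ = 35.5 N.
μ_s N = 45.7 N.
35.5 ≤ 45.7 N, so it stays put; friction = 35.5 N.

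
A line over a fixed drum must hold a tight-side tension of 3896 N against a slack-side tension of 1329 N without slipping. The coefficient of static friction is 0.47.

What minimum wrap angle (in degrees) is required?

β_min ≈ 131°

T₂/T₁ = e^{μβ} → β = ln(T₂/T₁)/μ.
β = ln(3896/1329)/0.47 = 1.076/0.47 = 2.288 rad.
In degrees: β = 2.288 × 180/π = 131°.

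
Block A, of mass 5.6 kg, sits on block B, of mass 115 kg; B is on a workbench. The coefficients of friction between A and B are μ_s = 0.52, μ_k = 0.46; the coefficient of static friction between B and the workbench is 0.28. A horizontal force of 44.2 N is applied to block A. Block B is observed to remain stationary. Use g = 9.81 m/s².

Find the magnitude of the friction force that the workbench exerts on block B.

Between the blocks, N₁ = m_A g = 54.94 N.
So the A–B interface can sustain at most μ_s N₁ = 28.57 N of static friction.
P = 44.2 N exceeds that limit, so A slips over B and the interface friction becomes kinetic: f₁ = μ_k N₁ = 0.46×54.94 = 25.3 N.
By Newton's third law B feels 25.3 N forward from A. With B stationary, the floor's static friction on B balances it: f₂ = 25.3 N (well within μ_s(m_A+m_B)g = 331.3 N).

f ≈ 25.3 N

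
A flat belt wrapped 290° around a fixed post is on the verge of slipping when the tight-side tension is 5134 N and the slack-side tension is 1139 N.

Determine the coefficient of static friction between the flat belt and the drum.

T₂/T₁ = e^{μβ} → μ = ln(T₂/T₁)/β.
β = 290° = 5.061 rad.
μ = ln(5134/1139)/5.061 = ln(4.507)/5.061 = 0.297.

μ ≈ 0.297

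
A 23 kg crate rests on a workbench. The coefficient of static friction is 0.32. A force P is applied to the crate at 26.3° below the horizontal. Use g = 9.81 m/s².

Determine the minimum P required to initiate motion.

N = m g + P sin α (the push presses the crate into the workbench).
At impending slip, P cos α = μ_s N = μ_s (m g + P sin α).
Solving: P (cos α − μ_s sin α) = μ_s m g → P = 0.32×226/(cos 26.3° − 0.32 sin 26.3°) = 72.2/0.7547 = 95.7 N.

P ≈ 95.7 N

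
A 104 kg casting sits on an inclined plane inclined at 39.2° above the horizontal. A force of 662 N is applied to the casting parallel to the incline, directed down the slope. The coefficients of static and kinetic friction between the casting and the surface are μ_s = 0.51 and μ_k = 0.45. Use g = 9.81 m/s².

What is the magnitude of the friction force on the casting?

f ≈ 356 N (up the incline)

Normal force: N = m g cos θ = 104 × 9.81 × cos 39.2° = 790.6 N.
The friction needed for equilibrium is m g sin θ + P = 644.8 + 662 = 1307 N, measured positive up-slope.
Maximum static friction available: μ_s N = 0.51 × 790.6 = 403.2 N.
|1307| exceeds 403.2 N, so the casting slips down-slope; friction is kinetic, f = μ_k N = 0.45×790.6 = 356 N.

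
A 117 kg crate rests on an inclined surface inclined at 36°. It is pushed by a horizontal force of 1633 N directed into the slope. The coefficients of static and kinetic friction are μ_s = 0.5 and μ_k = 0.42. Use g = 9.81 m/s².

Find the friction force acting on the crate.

Normal direction: N = m g cos θ + P sin θ = 1888 N.
Along the incline, the net driving force (taking up-slope positive) is P cos θ − m g sin θ = 1321 − 674.6 = 646.5 N, so equilibrium requires friction f = -646.5 N (down-slope).
Maximum static friction: μ_s N = 0.5 × 1888 = 944.2 N.
|f_req| = 646.5 ≤ 944.2 N → the crate is in equilibrium; friction equals the required value.

f ≈ 646 N (down the incline)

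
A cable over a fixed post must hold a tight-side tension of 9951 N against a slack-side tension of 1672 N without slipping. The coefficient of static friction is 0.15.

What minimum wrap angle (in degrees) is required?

β_min ≈ 681°

T₂/T₁ = e^{μβ} → β = ln(T₂/T₁)/μ.
β = ln(9951/1672)/0.15 = 1.784/0.15 = 11.89 rad.
In degrees: β = 11.89 × 180/π = 681°.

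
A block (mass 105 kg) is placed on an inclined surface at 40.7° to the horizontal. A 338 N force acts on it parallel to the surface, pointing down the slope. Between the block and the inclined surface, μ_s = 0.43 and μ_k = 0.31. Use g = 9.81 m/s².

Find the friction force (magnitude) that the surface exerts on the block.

The normal reaction is N = m g cos θ = 780.9 N.
For equilibrium along the incline the friction force must supply f = m g sin θ + P = 671.7 + 338 = 1010 N (positive meaning up-slope).
Static friction can supply at most μ_s N = 335.8 N.
Since |1010| > 335.8 N, static friction cannot hold it; the block slides down the incline and kinetic friction applies: f = μ_k N = 0.31 × 780.9 = 242 N.

f ≈ 242 N (up the incline)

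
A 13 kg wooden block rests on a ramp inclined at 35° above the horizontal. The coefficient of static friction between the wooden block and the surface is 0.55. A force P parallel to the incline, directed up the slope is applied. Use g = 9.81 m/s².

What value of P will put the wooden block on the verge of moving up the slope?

P ≈ 131 N

At impending motion up the slope, friction acts down-slope at its limit: f = μ_s N.
P is parallel to the surface, so N = m g cos θ = 104 N.
Along the incline: P = m g sin θ + μ_s N = 73.1 + 0.55×104 = 131 N.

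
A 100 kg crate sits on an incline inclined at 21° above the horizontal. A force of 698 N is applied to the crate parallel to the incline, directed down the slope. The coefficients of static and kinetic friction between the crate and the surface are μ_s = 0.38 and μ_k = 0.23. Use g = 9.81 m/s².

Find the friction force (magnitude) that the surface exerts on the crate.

f ≈ 211 N (up the incline)

Perpendicular to the surface, N = m g cos θ = 100·9.81·cos 21° = 915.8 N.
Parallel to the incline, ΣF = 0 gives f = m g sin θ + P = 351.6 + 698 = 1050 N (up-slope positive).
Static friction can supply at most μ_s N = 348 N.
Since |1050| > 348 N, static friction cannot hold it; the crate slides down the incline and kinetic friction applies: f = μ_k N = 0.23 × 915.8 = 211 N.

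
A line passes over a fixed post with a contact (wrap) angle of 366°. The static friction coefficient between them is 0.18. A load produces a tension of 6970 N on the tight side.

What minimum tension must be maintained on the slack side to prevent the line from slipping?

T_min ≈ 2210 N

Capstan equation at impending slip: T_tight/T_slack = e^{μβ}.
β = 366° = 6.388 rad; e^{μβ} = e^{0.18×6.388} = 3.158.
T_slack = T_tight / e^{μβ} = 6970 / 3.158 = 2210 N.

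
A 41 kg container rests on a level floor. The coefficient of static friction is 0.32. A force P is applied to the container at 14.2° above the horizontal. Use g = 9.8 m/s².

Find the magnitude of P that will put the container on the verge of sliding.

N = m g − P sin α (the pull lifts the container).
At impending slip, P cos α = μ_s N = μ_s (m g − P sin α).
Solving: P (cos α + μ_s sin α) = μ_s m g → P = 0.32×402/(cos 14.2° + 0.32 sin 14.2°) = 129/1.048 = 123 N.

P ≈ 123 N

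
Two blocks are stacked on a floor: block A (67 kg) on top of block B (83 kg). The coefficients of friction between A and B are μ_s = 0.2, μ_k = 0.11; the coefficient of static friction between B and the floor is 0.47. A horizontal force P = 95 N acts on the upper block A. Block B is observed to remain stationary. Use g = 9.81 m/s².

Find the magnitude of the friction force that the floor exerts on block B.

f ≈ 95 N

Normal force at the A–B interface: N₁ = m_A g = 657.3 N.
Maximum static friction on A from B: μ_s N₁ = 0.2×657.3 = 131.5 N.
P = 95 N is within that limit, so A and B move together (both at rest); the A–B friction is simply f₁ = P = 95 N.
By Newton's third law B feels 95 N forward from A. With B stationary, the floor's static friction on B balances it: f₂ = 95 N (well within μ_s(m_A+m_B)g = 691.6 N).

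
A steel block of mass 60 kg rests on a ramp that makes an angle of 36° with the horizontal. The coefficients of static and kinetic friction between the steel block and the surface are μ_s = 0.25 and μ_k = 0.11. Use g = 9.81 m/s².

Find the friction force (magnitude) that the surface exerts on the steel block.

f ≈ 52.4 N (up the incline)

Normal force: N = m g cos θ = 60 × 9.81 × cos 36° = 476.2 N.
For equilibrium along the incline, friction must balance the weight component: f = m g sin θ = 346 N up the slope.
Maximum static friction available: μ_s N = 0.25 × 476.2 = 119 N.
|346| exceeds 119 N, so the steel block slips down-slope; friction is kinetic, f = μ_k N = 0.11×476.2 = 52.4 N.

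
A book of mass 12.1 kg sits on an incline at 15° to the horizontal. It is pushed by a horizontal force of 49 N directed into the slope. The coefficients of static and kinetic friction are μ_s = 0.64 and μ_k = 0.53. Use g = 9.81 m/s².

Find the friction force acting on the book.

Resolve perpendicular to the incline: N = m g cos θ + P sin θ = 12.1×9.81×cos 15° + 49×sin 15° = 127.3 N.
Along the incline, the net driving force (taking up-slope positive) is P cos θ − m g sin θ = 47.33 − 30.72 = 16.61 N, so equilibrium requires friction f = -16.61 N (down-slope).
Maximum static friction: μ_s N = 0.64 × 127.3 = 81.5 N.
|f_req| = 16.61 ≤ 81.5 N → the book is in equilibrium; friction equals the required value.

f ≈ 16.6 N (down the incline)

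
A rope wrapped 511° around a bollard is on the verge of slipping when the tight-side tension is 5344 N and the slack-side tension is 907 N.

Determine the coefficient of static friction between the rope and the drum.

T₂/T₁ = e^{μβ} → μ = ln(T₂/T₁)/β.
β = 511° = 8.919 rad.
μ = ln(5344/907)/8.919 = ln(5.892)/8.919 = 0.199.

μ ≈ 0.199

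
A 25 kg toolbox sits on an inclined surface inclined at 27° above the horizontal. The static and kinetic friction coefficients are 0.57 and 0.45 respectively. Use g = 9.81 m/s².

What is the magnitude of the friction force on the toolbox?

f ≈ 111 N (up the incline)

Perpendicular to the surface, N = m g cos θ = 25·9.81·cos 27° = 218.5 N.
For equilibrium along the incline, friction must balance the weight component: f = m g sin θ = 111.3 N up the slope.
Static friction can supply at most μ_s N = 124.6 N.
Since |111.3| ≤ 124.6 N, no slip — friction simply equals what equilibrium demands.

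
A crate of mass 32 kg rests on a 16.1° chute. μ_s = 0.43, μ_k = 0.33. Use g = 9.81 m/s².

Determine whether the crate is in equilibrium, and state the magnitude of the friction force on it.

N = m g cos θ = 302 N.
Down-slope weight component: m g sin θ = 87.1 N.
μ_s N = 130 N.
87.1 ≤ 130 N, so it stays put; friction = 87.1 N.

f ≈ 87.1 N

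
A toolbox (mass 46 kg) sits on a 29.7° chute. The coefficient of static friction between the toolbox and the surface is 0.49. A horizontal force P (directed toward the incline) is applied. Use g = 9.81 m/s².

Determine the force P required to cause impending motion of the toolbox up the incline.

P ≈ 664 N

At impending motion up the slope, friction acts down-slope at its limit: f = μ_s N.
Perpendicular to the incline: N = m g cos θ + P sin θ.
Along the incline: P cos θ = m g sin θ + μ_s N = m g sin θ + μ_s (m g cos θ + P sin θ).
Solving, P (cos θ − μ_s sin θ) = m g (sin θ + μ_s cos θ), so P = 46×9.81×(sin 29.7° + 0.49 cos 29.7°)/(cos 29.7° − 0.49 sin 29.7°) = 451×0.9211/0.6259 = 664 N.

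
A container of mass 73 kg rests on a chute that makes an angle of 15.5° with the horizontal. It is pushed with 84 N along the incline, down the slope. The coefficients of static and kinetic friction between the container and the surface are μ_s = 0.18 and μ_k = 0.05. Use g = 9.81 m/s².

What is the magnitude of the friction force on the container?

f ≈ 34.5 N (up the incline)

Perpendicular to the surface, N = m g cos θ = 73·9.81·cos 15.5° = 690.1 N.
The friction needed for equilibrium is m g sin θ + P = 191.4 + 84 = 275.4 N, measured positive up-slope.
The static-friction ceiling is μ_s N = 0.18 × 690.1 = 124.2 N.
|275.4| exceeds 124.2 N, so the container slips down-slope; friction is kinetic, f = μ_k N = 0.05×690.1 = 34.5 N.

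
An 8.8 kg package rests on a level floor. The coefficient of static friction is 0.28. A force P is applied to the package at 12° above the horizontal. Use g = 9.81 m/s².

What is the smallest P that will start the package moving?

P ≈ 23.3 N

N = m g − P sin α (the pull lifts the package).
At impending slip, P cos α = μ_s N = μ_s (m g − P sin α).
Solving: P (cos α + μ_s sin α) = μ_s m g → P = 0.28×86.3/(cos 12° + 0.28 sin 12°) = 24.2/1.036 = 23.3 N.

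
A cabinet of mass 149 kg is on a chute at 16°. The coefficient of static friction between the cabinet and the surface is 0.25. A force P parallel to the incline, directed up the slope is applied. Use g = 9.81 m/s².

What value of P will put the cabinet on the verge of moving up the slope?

At impending motion up the slope, friction acts down-slope at its limit: f = μ_s N.
P is parallel to the surface, so N = m g cos θ = 1410 N.
Along the incline: P = m g sin θ + μ_s N = 403 + 0.25×1410 = 754 N.

P ≈ 754 N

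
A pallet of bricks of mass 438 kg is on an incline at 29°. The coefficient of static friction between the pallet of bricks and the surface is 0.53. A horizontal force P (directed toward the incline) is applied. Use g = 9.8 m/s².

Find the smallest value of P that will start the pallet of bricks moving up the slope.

At impending motion up the slope, friction acts down-slope at its limit: f = μ_s N.
Perpendicular to the incline: N = m g cos θ + P sin θ.
Along the incline: P cos θ = m g sin θ + μ_s N = m g sin θ + μ_s (m g cos θ + P sin θ).
Solving, P (cos θ − μ_s sin θ) = m g (sin θ + μ_s cos θ), so P = 438×9.8×(sin 29° + 0.53 cos 29°)/(cos 29° − 0.53 sin 29°) = 4290×0.9484/0.6177 = 6590 N.

P ≈ 6590 N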